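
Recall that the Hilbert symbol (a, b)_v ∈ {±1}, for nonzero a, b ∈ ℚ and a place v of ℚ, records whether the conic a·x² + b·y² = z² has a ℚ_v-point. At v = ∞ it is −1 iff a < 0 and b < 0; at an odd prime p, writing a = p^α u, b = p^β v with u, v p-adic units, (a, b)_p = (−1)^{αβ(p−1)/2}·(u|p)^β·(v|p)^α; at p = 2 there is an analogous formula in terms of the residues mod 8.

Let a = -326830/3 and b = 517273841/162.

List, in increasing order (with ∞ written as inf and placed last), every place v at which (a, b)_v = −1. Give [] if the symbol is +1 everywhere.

[2, 5, 23, 29]

Mod squares: a ≡ -20010, b ≡ 430882. Check v ∈ {∞, 2, 3, 5, 7, 17, 19, 23, 29}.
v=3: a=3^-1·(≡2), b=3^-4·(≡1) mod 3; (2|3)=-1, (1|3)=+1; (−1)^{-1·-4·1}·(-1)^-4·(+1)^-1 = +1.
v=2: v_2(a)=1, v_2(b)=-1; units ≡ 3, 1 (mod 8); ε·ε+αω+βω = 1·0+1·0+-1·1 ≡ 1  ⇒  (a,b)_2 = -1.
v=29: a=29^1·(≡23), b=29^1·(≡17) mod 29; (23|29)=+1, (17|29)=-1; (−1)^{1·1·14}·(+1)^1·(-1)^1 = -1.
v=∞: -20010 < 0 and 430882 > 0  ⇒  (a,b)_∞ = +1.
v=7: a=7^2·(≡5), b=7^4·(≡2) mod 7; (5|7)=-1, (2|7)=+1; (−1)^{2·4·3}·(-1)^4·(+1)^2 = +1.
v=19: a=19^0·(≡9), b=19^1·(≡1) mod 19; (9|19)=+1, (1|19)=+1; (−1)^{0·1·9}·(+1)^1·(+1)^0 = +1.
v=23: a=23^1·(≡9), b=23^1·(≡8) mod 23; (9|23)=+1, (8|23)=+1; (−1)^{1·1·11}·(+1)^1·(+1)^1 = -1.
v=17: a=17^0·(≡4), b=17^1·(≡13) mod 17; (4|17)=+1, (13|17)=+1; (−1)^{0·1·8}·(+1)^1·(+1)^0 = +1.
v=5: a=5^1·(≡3), b=5^0·(≡3) mod 5; (3|5)=-1, (3|5)=-1; (−1)^{1·0·2}·(-1)^0·(-1)^1 = -1.
Ram(-20010, 430882) = {2, 5, 23, 29}; no ℚ_2-point on the conic.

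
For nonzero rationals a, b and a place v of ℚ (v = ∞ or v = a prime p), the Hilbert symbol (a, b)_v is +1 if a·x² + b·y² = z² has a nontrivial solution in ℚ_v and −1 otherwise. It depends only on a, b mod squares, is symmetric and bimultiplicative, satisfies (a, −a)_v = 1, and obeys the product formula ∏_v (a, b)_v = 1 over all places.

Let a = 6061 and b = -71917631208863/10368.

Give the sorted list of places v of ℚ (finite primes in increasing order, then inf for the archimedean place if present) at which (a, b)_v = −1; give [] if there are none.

[2, 11, 19, 29]

(a, b) ≡ (6061, -10846) mod (ℚ^×)²; places V = {2, 3, 11, 17, 19, 29, ∞}.
(a,b)_2: α=0, β=-7; u≡5, v≡1 (mod 8); ε(u)ε(v)=0·0, αω(v)=0·0, βω(u)=-7·1; sum ≡ 1  ⇒  -1.
(a,b)_17: α=0, u≡9; β=1, v≡15 (mod 17); (9|17)=+1, (15|17)=+1; sign (−1)^0·+1^1·+1^0 = +1.
(a,b)_∞: sgn(6061)=+, sgn(-10846)=−, so +1.
(a,b)_19: α=1, u≡15; β=4, v≡15 (mod 19); (15|19)=-1, (15|19)=-1; sign (−1)^0·-1^4·-1^1 = -1.
(a,b)_29: α=1, u≡6; β=3, v≡12 (mod 29); (6|29)=+1, (12|29)=-1; sign (−1)^0·+1^3·-1^1 = -1.
(a,b)_3: α=0, u≡1; β=-4, v≡2 (mod 3); (1|3)=+1, (2|3)=-1; sign (−1)^0·+1^-4·-1^0 = +1.
(a,b)_11: α=1, u≡1; β=3, v≡3 (mod 11); (1|11)=+1, (3|11)=+1; sign (−1)^1·+1^3·+1^1 = -1.
(6061, -10846 / ℚ) ramifies at {2, 11, 19, 29}: a division algebra.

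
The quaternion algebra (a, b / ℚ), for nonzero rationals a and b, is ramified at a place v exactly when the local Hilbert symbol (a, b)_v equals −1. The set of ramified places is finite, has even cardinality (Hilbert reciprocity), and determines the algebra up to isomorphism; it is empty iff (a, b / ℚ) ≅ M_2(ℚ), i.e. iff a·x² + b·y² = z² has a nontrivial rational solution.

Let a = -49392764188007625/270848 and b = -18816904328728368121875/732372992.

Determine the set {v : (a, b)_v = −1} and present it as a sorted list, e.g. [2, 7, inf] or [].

[2, 3, 7, inf]

Mod squares: a ≡ -13090, b ≡ -2310. Check v ∈ {∞, 2, 3, 5, 7, 11, 13, 17, 19, 23}.
v=2: v_2(a)=-9, v_2(b)=-13; units ≡ 7, 5 (mod 8); ε·ε+αω+βω = 1·0+-9·1+-13·0 ≡ 1  ⇒  (a,b)_2 = -1.
v=23: a=23^-2·(≡11), b=23^-2·(≡6) mod 23; (11|23)=-1, (6|23)=+1; (−1)^{-2·-2·11}·(-1)^-2·(+1)^-2 = +1.
v=5: a=5^3·(≡3), b=5^5·(≡3) mod 5; (3|5)=-1, (3|5)=-1; (−1)^{3·5·2}·(-1)^5·(-1)^3 = +1.
v=17: a=17^3·(≡14), b=17^4·(≡8) mod 17; (14|17)=-1, (8|17)=+1; (−1)^{3·4·8}·(-1)^4·(+1)^3 = +1.
v=11: a=11^1·(≡4), b=11^5·(≡7) mod 11; (4|11)=+1, (7|11)=-1; (−1)^{1·5·5}·(+1)^5·(-1)^1 = +1.
v=19: a=19^2·(≡1), b=19^2·(≡13) mod 19; (1|19)=+1, (13|19)=-1; (−1)^{2·2·9}·(+1)^2·(-1)^2 = +1.
v=3: a=3^10·(≡2), b=3^11·(≡1) mod 3; (2|3)=-1, (1|3)=+1; (−1)^{10·11·1}·(-1)^11·(+1)^10 = -1.
v=∞: -13090 < 0 and -2310 < 0  ⇒  (a,b)_∞ = -1.
v=13: a=13^0·(≡3), b=13^-2·(≡12) mod 13; (3|13)=+1, (12|13)=+1; (−1)^{0·-2·6}·(+1)^-2·(+1)^0 = +1.
v=7: a=7^3·(≡5), b=7^1·(≡3) mod 7; (5|7)=-1, (3|7)=-1; (−1)^{3·1·3}·(-1)^1·(-1)^3 = -1.
Ram(-13090, -2310) = {2, 3, 7, ∞}; no ℚ_2-point on the conic.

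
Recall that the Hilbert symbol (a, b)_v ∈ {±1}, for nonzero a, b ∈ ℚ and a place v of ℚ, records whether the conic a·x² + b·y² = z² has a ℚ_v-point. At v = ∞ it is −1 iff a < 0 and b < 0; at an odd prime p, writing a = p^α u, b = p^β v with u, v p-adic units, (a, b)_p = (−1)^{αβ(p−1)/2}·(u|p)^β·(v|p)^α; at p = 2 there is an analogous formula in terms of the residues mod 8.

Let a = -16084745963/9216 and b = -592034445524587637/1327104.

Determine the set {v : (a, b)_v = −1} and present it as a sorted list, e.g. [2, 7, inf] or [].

Mod squares: a ≡ -84227, b ≡ -437. Check v ∈ {∞, 2, 3, 11, 13, 19, 23, 31}.
v=2: v_2(a)=-10, v_2(b)=-14; units ≡ 5, 3 (mod 8); ε·ε+αω+βω = 0·1+-10·1+-14·1 ≡ 0  ⇒  (a,b)_2 = +1.
v=∞: -84227 < 0 and -437 < 0  ⇒  (a,b)_∞ = -1.
v=3: a=3^-2·(≡1), b=3^-4·(≡1) mod 3; (1|3)=+1, (1|3)=+1; (−1)^{-2·-4·1}·(+1)^-4·(+1)^-2 = +1.
v=31: a=31^1·(≡11), b=31^2·(≡2) mod 31; (11|31)=-1, (2|31)=+1; (−1)^{1·2·15}·(-1)^2·(+1)^1 = +1.
v=23: a=23^2·(≡22), b=23^3·(≡16) mod 23; (22|23)=-1, (16|23)=+1; (−1)^{2·3·11}·(-1)^3·(+1)^2 = -1.
v=13: a=13^1·(≡8), b=13^2·(≡8) mod 13; (8|13)=-1, (8|13)=-1; (−1)^{1·2·6}·(-1)^2·(-1)^1 = -1.
v=11: a=11^1·(≡10), b=11^2·(≡3) mod 11; (10|11)=-1, (3|11)=+1; (−1)^{1·2·5}·(-1)^2·(+1)^1 = +1.
v=19: a=19^3·(≡18), b=19^5·(≡3) mod 19; (18|19)=-1, (3|19)=-1; (−1)^{3·5·9}·(-1)^5·(-1)^3 = -1.
Ram(-84227, -437) = {13, 19, 23, ∞}; no ℚ_13-point on the conic.

[13, 19, 23, inf]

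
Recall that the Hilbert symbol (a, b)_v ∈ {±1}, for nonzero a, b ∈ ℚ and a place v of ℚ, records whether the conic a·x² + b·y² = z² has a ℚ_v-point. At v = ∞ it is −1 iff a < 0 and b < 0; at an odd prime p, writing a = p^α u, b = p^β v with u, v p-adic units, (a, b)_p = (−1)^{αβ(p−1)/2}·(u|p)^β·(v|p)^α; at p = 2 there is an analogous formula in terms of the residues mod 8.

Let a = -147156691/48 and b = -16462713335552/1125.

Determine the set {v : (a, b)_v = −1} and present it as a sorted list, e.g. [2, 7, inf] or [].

[3, 5, 19, inf]

(a, b) ≡ (-57, -115) mod (ℚ^×)²; places V = {2, 3, 5, 11, 19, 23, ∞}.
(a,b)_19: α=1, u≡9; β=2, v≡12 (mod 19); (9|19)=+1, (12|19)=-1; sign (−1)^0·+1^2·-1^1 = -1.
(a,b)_∞: sgn(-57)=−, sgn(-115)=−, so -1.
(a,b)_5: α=0, u≡3; β=-3, v≡2 (mod 5); (3|5)=-1, (2|5)=-1; sign (−1)^0·-1^-3·-1^0 = -1.
(a,b)_11: α=4, u≡9; β=4, v≡2 (mod 11); (9|11)=+1, (2|11)=-1; sign (−1)^0·+1^4·-1^4 = +1.
(a,b)_23: α=2, u≡3; β=3, v≡13 (mod 23); (3|23)=+1, (13|23)=+1; sign (−1)^0·+1^3·+1^2 = +1.
(a,b)_2: α=-4, β=8; u≡7, v≡5 (mod 8); ε(u)ε(v)=1·0, αω(v)=-4·1, βω(u)=8·0; sum ≡ 0  ⇒  +1.
(a,b)_3: α=-1, u≡2; β=-2, v≡2 (mod 3); (2|3)=-1, (2|3)=-1; sign (−1)^0·-1^-2·-1^-1 = -1.
(-57, -115 / ℚ) ramifies at {3, 5, 19, ∞}: a division algebra.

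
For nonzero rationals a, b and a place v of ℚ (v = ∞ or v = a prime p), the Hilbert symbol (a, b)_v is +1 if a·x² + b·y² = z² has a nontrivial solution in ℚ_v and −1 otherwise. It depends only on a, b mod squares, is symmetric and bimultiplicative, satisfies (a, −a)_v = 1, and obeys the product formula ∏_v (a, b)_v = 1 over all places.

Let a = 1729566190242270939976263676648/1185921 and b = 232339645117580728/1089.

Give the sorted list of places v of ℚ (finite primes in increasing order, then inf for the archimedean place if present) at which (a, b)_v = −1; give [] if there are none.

Mod squares: a ≡ 4522, b ≡ 1102. Check v ∈ {∞, 2, 3, 7, 11, 13, 17, 19, 29, 41}.
v=2: v_2(a)=3, v_2(b)=3; units ≡ 5, 7 (mod 8); ε·ε+αω+βω = 0·1+3·0+3·1 ≡ 1  ⇒  (a,b)_2 = -1.
v=29: a=29^0·(≡14), b=29^1·(≡28) mod 29; (14|29)=-1, (28|29)=+1; (−1)^{0·1·14}·(-1)^1·(+1)^0 = -1.
v=19: a=19^9·(≡2), b=19^5·(≡16) mod 19; (2|19)=-1, (16|19)=+1; (−1)^{9·5·9}·(-1)^5·(+1)^9 = +1.
v=13: a=13^6·(≡11), b=13^4·(≡1) mod 13; (11|13)=-1, (1|13)=+1; (−1)^{6·4·6}·(-1)^4·(+1)^6 = +1.
v=11: a=11^-4·(≡4), b=11^-2·(≡10) mod 11; (4|11)=+1, (10|11)=-1; (−1)^{-4·-2·5}·(+1)^-2·(-1)^-4 = +1.
v=∞: 4522 > 0 and 1102 > 0  ⇒  (a,b)_∞ = +1.
v=3: a=3^-4·(≡1), b=3^-2·(≡1) mod 3; (1|3)=+1, (1|3)=+1; (−1)^{-4·-2·1}·(+1)^-2·(+1)^-4 = +1.
v=17: a=17^3·(≡12), b=17^2·(≡10) mod 17; (12|17)=-1, (10|17)=-1; (−1)^{3·2·8}·(-1)^2·(-1)^3 = -1.
v=7: a=7^5·(≡4), b=7^2·(≡5) mod 7; (4|7)=+1, (5|7)=-1; (−1)^{5·2·3}·(+1)^2·(-1)^5 = -1.
v=41: a=41^2·(≡29), b=41^0·(≡36) mod 41; (29|41)=-1, (36|41)=+1; (−1)^{2·0·20}·(-1)^0·(+1)^2 = +1.
(4522, 1102 / ℚ) ramifies at {2, 7, 17, 29}: a division algebra.

[2, 7, 17, 29]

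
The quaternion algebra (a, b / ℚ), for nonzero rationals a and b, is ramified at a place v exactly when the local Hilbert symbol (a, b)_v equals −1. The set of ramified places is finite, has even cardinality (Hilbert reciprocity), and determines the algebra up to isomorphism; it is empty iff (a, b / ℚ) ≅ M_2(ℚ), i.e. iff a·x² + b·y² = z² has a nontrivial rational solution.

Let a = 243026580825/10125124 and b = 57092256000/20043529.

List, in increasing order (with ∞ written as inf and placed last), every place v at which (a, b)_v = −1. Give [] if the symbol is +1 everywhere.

(a, b) ≡ (10353, 5865) mod (ℚ^×)²; places V = {2, 3, 5, 7, 11, 13, 17, 19, 23, 29, 37, 43, ∞}.
(a,b)_13: α=0, u≡6; β=2, v≡6 (mod 13); (6|13)=-1, (6|13)=-1; sign (−1)^0·-1^2·-1^0 = +1.
(a,b)_23: α=0, u≡3; β=1, v≡2 (mod 23); (3|23)=+1, (2|23)=+1; sign (−1)^0·+1^1·+1^0 = +1.
(a,b)_37: α=-2, u≡7; β=-2, v≡17 (mod 37); (7|37)=+1, (17|37)=-1; sign (−1)^0·+1^-2·-1^-2 = +1.
(a,b)_∞: sgn(10353)=+, sgn(5865)=+, so +1.
(a,b)_17: α=3, u≡6; β=1, v≡7 (mod 17); (6|17)=-1, (7|17)=-1; sign (−1)^0·-1^1·-1^3 = +1.
(a,b)_43: α=-2, u≡27; β=0, v≡15 (mod 43); (27|43)=-1, (15|43)=+1; sign (−1)^0·-1^0·+1^-2 = +1.
(a,b)_19: α=2, u≡1; β=0, v≡12 (mod 19); (1|19)=+1, (12|19)=-1; sign (−1)^0·+1^0·-1^2 = +1.
(a,b)_11: α=0, u≡8; β=-4, v≡2 (mod 11); (8|11)=-1, (2|11)=-1; sign (−1)^0·-1^-4·-1^0 = +1.
(a,b)_5: α=2, u≡2; β=3, v≡2 (mod 5); (2|5)=-1, (2|5)=-1; sign (−1)^0·-1^3·-1^2 = -1.
(a,b)_7: α=1, u≡1; β=0, v≡5 (mod 7); (1|7)=+1, (5|7)=-1; sign (−1)^0·+1^0·-1^1 = -1.
(a,b)_2: α=-2, β=8; u≡1, v≡1 (mod 8); ε(u)ε(v)=0·0, αω(v)=-2·0, βω(u)=8·0; sum ≡ 0  ⇒  +1.
(a,b)_29: α=1, u≡6; β=0, v≡16 (mod 29); (6|29)=+1, (16|29)=+1; sign (−1)^0·+1^0·+1^1 = +1.
(a,b)_3: α=3, u≡1; β=3, v≡2 (mod 3); (1|3)=+1, (2|3)=-1; sign (−1)^1·+1^3·-1^3 = +1.
(10353, 5865 / ℚ) ramifies at {5, 7}: a division algebra.

[5, 7]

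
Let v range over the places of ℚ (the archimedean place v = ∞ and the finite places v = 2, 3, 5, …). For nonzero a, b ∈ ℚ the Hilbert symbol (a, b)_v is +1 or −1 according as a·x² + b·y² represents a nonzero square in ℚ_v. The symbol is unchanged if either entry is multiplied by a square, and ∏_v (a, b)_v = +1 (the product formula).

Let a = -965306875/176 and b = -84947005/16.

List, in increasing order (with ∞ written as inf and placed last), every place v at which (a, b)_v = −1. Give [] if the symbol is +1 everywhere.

[2, 11, 13, 19, 37, inf]

Mod squares: a ≡ -100529, b ≡ -502645. Check v ∈ {∞, 2, 5, 11, 13, 19, 37}.
v=11: a=11^-1·(≡10), b=11^1·(≡8) mod 11; (10|11)=-1, (8|11)=-1; (−1)^{-1·1·5}·(-1)^1·(-1)^-1 = -1.
v=2: v_2(a)=-4, v_2(b)=-4; units ≡ 7, 3 (mod 8); ε·ε+αω+βω = 1·1+-4·1+-4·0 ≡ 1  ⇒  (a,b)_2 = -1.
v=37: a=37^1·(≡1), b=37^1·(≡6) mod 37; (1|37)=+1, (6|37)=-1; (−1)^{1·1·18}·(+1)^1·(-1)^1 = -1.
v=∞: -100529 < 0 and -502645 < 0  ⇒  (a,b)_∞ = -1.
v=13: a=13^3·(≡11), b=13^3·(≡12) mod 13; (11|13)=-1, (12|13)=+1; (−1)^{3·3·6}·(-1)^3·(+1)^3 = -1.
v=19: a=19^1·(≡18), b=19^1·(≡8) mod 19; (18|19)=-1, (8|19)=-1; (−1)^{1·1·9}·(-1)^1·(-1)^1 = -1.
v=5: a=5^4·(≡4), b=5^1·(≡4) mod 5; (4|5)=+1, (4|5)=+1; (−1)^{4·1·2}·(+1)^1·(+1)^4 = +1.
Ram(-100529, -502645) = {2, 11, 13, 19, 37, ∞}; no ℚ_2-point on the conic.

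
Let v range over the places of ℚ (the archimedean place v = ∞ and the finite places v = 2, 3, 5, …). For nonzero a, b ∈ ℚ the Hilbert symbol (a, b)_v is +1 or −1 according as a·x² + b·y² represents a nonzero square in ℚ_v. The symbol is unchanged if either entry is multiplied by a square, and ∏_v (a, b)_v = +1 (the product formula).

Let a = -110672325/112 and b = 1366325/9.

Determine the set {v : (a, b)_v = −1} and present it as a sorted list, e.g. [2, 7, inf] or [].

Mod squares: a ≡ -382571, b ≡ 54653. Check v ∈ {∞, 2, 3, 5, 7, 31, 41, 43}.
v=2: v_2(a)=-4, v_2(b)=0; units ≡ 5, 5 (mod 8); ε·ε+αω+βω = 0·0+-4·1+0·1 ≡ 0  ⇒  (a,b)_2 = +1.
v=7: a=7^-1·(≡3), b=7^0·(≡1) mod 7; (3|7)=-1, (1|7)=+1; (−1)^{-1·0·3}·(-1)^0·(+1)^-1 = +1.
v=31: a=31^1·(≡7), b=31^1·(≡13) mod 31; (7|31)=+1, (13|31)=-1; (−1)^{1·1·15}·(+1)^1·(-1)^1 = +1.
v=43: a=43^1·(≡36), b=43^1·(≡38) mod 43; (36|43)=+1, (38|43)=+1; (−1)^{1·1·21}·(+1)^1·(+1)^1 = -1.
v=41: a=41^1·(≡38), b=41^1·(≡31) mod 41; (38|41)=-1, (31|41)=+1; (−1)^{1·1·20}·(-1)^1·(+1)^1 = -1.
v=∞: -382571 < 0 and 54653 > 0  ⇒  (a,b)_∞ = +1.
v=3: a=3^4·(≡1), b=3^-2·(≡2) mod 3; (1|3)=+1, (2|3)=-1; (−1)^{4·-2·1}·(+1)^-2·(-1)^4 = +1.
v=5: a=5^2·(≡1), b=5^2·(≡2) mod 5; (1|5)=+1, (2|5)=-1; (−1)^{2·2·2}·(+1)^2·(-1)^2 = +1.
(-382571, 54653 / ℚ) ramifies at {41, 43}: a division algebra.

[41, 43]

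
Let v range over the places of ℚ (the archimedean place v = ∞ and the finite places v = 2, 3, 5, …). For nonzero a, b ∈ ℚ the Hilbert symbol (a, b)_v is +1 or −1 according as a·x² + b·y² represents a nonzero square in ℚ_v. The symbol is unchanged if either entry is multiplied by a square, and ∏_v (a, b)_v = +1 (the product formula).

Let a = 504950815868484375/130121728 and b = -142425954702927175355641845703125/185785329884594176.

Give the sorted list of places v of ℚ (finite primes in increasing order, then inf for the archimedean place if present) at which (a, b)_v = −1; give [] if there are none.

Mod squares: a ≡ 14586, b ≡ -221. Check v ∈ {∞, 2, 3, 5, 11, 13, 17, 19, 37, 53}.
v=11: a=11^-1·(≡8), b=11^-2·(≡10) mod 11; (8|11)=-1, (10|11)=-1; (−1)^{-1·-2·5}·(-1)^-2·(-1)^-1 = -1.
v=2: v_2(a)=-15, v_2(b)=-22; units ≡ 5, 3 (mod 8); ε·ε+αω+βω = 0·1+-15·1+-22·1 ≡ 1  ⇒  (a,b)_2 = -1.
v=53: a=53^0·(≡1), b=53^-2·(≡46) mod 53; (1|53)=+1, (46|53)=+1; (−1)^{0·-2·26}·(+1)^-2·(+1)^0 = +1.
v=5: a=5^6·(≡1), b=5^12·(≡1) mod 5; (1|5)=+1, (1|5)=+1; (−1)^{6·12·2}·(+1)^12·(+1)^6 = +1.
v=∞: 14586 > 0 and -221 < 0  ⇒  (a,b)_∞ = +1.
v=17: a=17^3·(≡2), b=17^5·(≡8) mod 17; (2|17)=+1, (8|17)=+1; (−1)^{3·5·8}·(+1)^5·(+1)^3 = +1.
v=37: a=37^2·(≡17), b=37^2·(≡1) mod 37; (17|37)=-1, (1|37)=+1; (−1)^{2·2·18}·(-1)^2·(+1)^2 = +1.
v=3: a=3^7·(≡2), b=3^14·(≡1) mod 3; (2|3)=-1, (1|3)=+1; (−1)^{7·14·1}·(-1)^14·(+1)^7 = +1.
v=13: a=13^3·(≡10), b=13^7·(≡12) mod 13; (10|13)=+1, (12|13)=+1; (−1)^{3·7·6}·(+1)^7·(+1)^3 = +1.
v=19: a=19^-2·(≡14), b=19^-4·(≡16) mod 19; (14|19)=-1, (16|19)=+1; (−1)^{-2·-4·9}·(-1)^-4·(+1)^-2 = +1.
(14586, -221 / ℚ) ramifies at {2, 11}: a division algebra.

[2, 11]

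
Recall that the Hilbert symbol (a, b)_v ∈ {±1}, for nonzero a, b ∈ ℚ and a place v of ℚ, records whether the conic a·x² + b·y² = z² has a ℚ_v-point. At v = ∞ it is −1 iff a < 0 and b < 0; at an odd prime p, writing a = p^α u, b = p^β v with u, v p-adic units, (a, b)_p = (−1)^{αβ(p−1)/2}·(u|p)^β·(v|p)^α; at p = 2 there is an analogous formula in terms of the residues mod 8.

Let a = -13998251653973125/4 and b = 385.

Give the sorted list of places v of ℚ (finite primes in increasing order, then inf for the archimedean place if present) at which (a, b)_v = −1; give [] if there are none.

(a, b) ≡ (-258013, 385) mod (ℚ^×)²; places V = {2, 5, 7, 11, 29, 31, 41, ∞}.
(a,b)_41: α=1, u≡2; β=0, v≡16 (mod 41); (2|41)=+1, (16|41)=+1; sign (−1)^0·+1^0·+1^1 = +1.
(a,b)_11: α=6, u≡9; β=1, v≡2 (mod 11); (9|11)=+1, (2|11)=-1; sign (−1)^0·+1^1·-1^6 = +1.
(a,b)_2: α=-2, β=0; u≡3, v≡1 (mod 8); ε(u)ε(v)=1·0, αω(v)=-2·0, βω(u)=0·1; sum ≡ 0  ⇒  +1.
(a,b)_7: α=3, u≡5; β=1, v≡6 (mod 7); (5|7)=-1, (6|7)=-1; sign (−1)^1·-1^1·-1^3 = -1.
(a,b)_31: α=1, u≡14; β=0, v≡13 (mod 31); (14|31)=+1, (13|31)=-1; sign (−1)^0·+1^0·-1^1 = -1.
(a,b)_∞: sgn(-258013)=−, sgn(385)=+, so +1.
(a,b)_5: α=4, u≡2; β=1, v≡2 (mod 5); (2|5)=-1, (2|5)=-1; sign (−1)^0·-1^1·-1^4 = -1.
(a,b)_29: α=1, u≡28; β=0, v≡8 (mod 29); (28|29)=+1, (8|29)=-1; sign (−1)^0·+1^0·-1^1 = -1.
Ram(-258013, 385) = {5, 7, 29, 31}; no ℚ_5-point on the conic.

[5, 7, 29, 31]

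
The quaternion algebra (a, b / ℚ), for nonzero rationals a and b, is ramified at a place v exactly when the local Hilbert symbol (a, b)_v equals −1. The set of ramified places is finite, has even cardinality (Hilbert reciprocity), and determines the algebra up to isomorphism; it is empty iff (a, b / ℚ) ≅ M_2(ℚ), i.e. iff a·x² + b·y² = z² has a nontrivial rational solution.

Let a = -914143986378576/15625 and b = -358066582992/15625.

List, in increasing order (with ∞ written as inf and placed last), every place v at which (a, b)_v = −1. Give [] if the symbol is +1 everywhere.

[2, 3, 17, inf]

(a, b) ≡ (-973981, -4700517) mod (ℚ^×)²; places V = {2, 3, 5, 17, 23, 37, 47, 53, ∞}.
(a,b)_2: α=4, β=4; u≡3, v≡3 (mod 8); ε(u)ε(v)=1·1, αω(v)=4·1, βω(u)=4·1; sum ≡ 1  ⇒  -1.
(a,b)_3: α=4, u≡2; β=3, v≡1 (mod 3); (2|3)=-1, (1|3)=+1; sign (−1)^0·-1^3·+1^4 = -1.
(a,b)_∞: sgn(-973981)=−, sgn(-4700517)=−, so -1.
(a,b)_5: α=-6, u≡4; β=-6, v≡3 (mod 5); (4|5)=+1, (3|5)=-1; sign (−1)^0·+1^-6·-1^-6 = +1.
(a,b)_53: α=1, u≡5; β=1, v≡30 (mod 53); (5|53)=-1, (30|53)=-1; sign (−1)^0·-1^1·-1^1 = +1.
(a,b)_23: α=3, u≡21; β=2, v≡12 (mod 23); (21|23)=-1, (12|23)=+1; sign (−1)^0·-1^2·+1^3 = +1.
(a,b)_47: α=1, u≡1; β=1, v≡22 (mod 47); (1|47)=+1, (22|47)=-1; sign (−1)^1·+1^1·-1^1 = +1.
(a,b)_37: α=2, u≡7; β=1, v≡6 (mod 37); (7|37)=+1, (6|37)=-1; sign (−1)^0·+1^1·-1^2 = +1.
(a,b)_17: α=1, u≡11; β=1, v≡15 (mod 17); (11|17)=-1, (15|17)=+1; sign (−1)^0·-1^1·+1^1 = -1.
Ram(-973981, -4700517) = {2, 3, 17, ∞}; no ℚ_2-point on the conic.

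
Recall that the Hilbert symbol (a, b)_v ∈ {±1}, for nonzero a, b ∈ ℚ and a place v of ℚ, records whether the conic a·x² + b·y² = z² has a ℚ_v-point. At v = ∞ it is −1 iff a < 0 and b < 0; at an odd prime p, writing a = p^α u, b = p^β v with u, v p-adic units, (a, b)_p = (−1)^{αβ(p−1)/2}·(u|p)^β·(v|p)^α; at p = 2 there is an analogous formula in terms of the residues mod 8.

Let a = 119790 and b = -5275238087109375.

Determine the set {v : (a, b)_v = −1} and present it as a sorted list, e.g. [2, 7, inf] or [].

[5, 7]

(a, b) ≡ (110, -7) mod (ℚ^×)²; places V = {2, 3, 5, 7, 11, ∞}.
(a,b)_5: α=1, u≡3; β=8, v≡2 (mod 5); (3|5)=-1, (2|5)=-1; sign (−1)^0·-1^8·-1^1 = -1.
(a,b)_3: α=2, u≡2; β=2, v≡2 (mod 3); (2|3)=-1, (2|3)=-1; sign (−1)^0·-1^2·-1^2 = +1.
(a,b)_11: α=3, u≡2; β=8, v≡1 (mod 11); (2|11)=-1, (1|11)=+1; sign (−1)^0·-1^8·+1^3 = +1.
(a,b)_7: α=0, u≡6; β=1, v≡5 (mod 7); (6|7)=-1, (5|7)=-1; sign (−1)^0·-1^1·-1^0 = -1.
(a,b)_2: α=1, β=0; u≡7, v≡1 (mod 8); ε(u)ε(v)=1·0, αω(v)=1·0, βω(u)=0·0; sum ≡ 0  ⇒  +1.
(a,b)_∞: sgn(110)=+, sgn(-7)=−, so +1.
Ram(110, -7) = {5, 7}; no ℚ_5-point on the conic.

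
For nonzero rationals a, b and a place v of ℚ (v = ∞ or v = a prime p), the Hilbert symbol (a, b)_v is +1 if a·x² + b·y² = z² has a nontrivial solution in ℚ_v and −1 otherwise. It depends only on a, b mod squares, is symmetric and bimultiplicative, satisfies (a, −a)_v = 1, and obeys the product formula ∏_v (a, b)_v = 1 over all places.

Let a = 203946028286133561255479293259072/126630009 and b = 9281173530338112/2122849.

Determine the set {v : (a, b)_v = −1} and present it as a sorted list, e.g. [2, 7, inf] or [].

Mod squares: a ≡ 2093, b ≡ 1173. Check v ∈ {∞, 2, 3, 7, 11, 13, 17, 23, 31, 37, 43, 47}.
v=17: a=17^6·(≡16), b=17^3·(≡16) mod 17; (16|17)=+1, (16|17)=+1; (−1)^{6·3·8}·(+1)^3·(+1)^6 = +1.
v=13: a=13^5·(≡11), b=13^2·(≡9) mod 13; (11|13)=-1, (9|13)=+1; (−1)^{5·2·6}·(-1)^2·(+1)^5 = +1.
v=7: a=7^9·(≡6), b=7^0·(≡4) mod 7; (6|7)=-1, (4|7)=+1; (−1)^{9·0·3}·(-1)^0·(+1)^9 = +1.
v=3: a=3^-2·(≡2), b=3^1·(≡1) mod 3; (2|3)=-1, (1|3)=+1; (−1)^{-2·1·1}·(-1)^1·(+1)^-2 = -1.
v=∞: 2093 > 0 and 1173 > 0  ⇒  (a,b)_∞ = +1.
v=2: v_2(a)=6, v_2(b)=6; units ≡ 5, 5 (mod 8); ε·ε+αω+βω = 0·0+6·1+6·1 ≡ 0  ⇒  (a,b)_2 = +1.
v=37: a=37^2·(≡10), b=37^2·(≡27) mod 37; (10|37)=+1, (27|37)=+1; (−1)^{2·2·18}·(+1)^2·(+1)^2 = +1.
v=43: a=43^0·(≡12), b=43^2·(≡2) mod 43; (12|43)=-1, (2|43)=-1; (−1)^{0·2·21}·(-1)^2·(-1)^0 = +1.
v=11: a=11^-4·(≡5), b=11^0·(≡6) mod 11; (5|11)=+1, (6|11)=-1; (−1)^{-4·0·5}·(+1)^0·(-1)^-4 = +1.
v=23: a=23^5·(≡19), b=23^1·(≡17) mod 23; (19|23)=-1, (17|23)=-1; (−1)^{5·1·11}·(-1)^1·(-1)^5 = -1.
v=31: a=31^-2·(≡10), b=31^-2·(≡15) mod 31; (10|31)=+1, (15|31)=-1; (−1)^{-2·-2·15}·(+1)^-2·(-1)^-2 = +1.
v=47: a=47^0·(≡36), b=47^-2·(≡39) mod 47; (36|47)=+1, (39|47)=-1; (−1)^{0·-2·23}·(+1)^-2·(-1)^0 = +1.
|Ram(2093, 1173)| = 2, even; anisotropic at {3, 23}.

[3, 23]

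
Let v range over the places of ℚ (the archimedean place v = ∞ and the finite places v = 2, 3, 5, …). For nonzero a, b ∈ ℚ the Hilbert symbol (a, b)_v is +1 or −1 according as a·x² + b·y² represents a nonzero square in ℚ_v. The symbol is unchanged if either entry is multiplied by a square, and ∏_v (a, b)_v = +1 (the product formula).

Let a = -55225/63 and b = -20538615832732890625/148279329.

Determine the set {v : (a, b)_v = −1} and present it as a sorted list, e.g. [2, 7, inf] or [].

(a, b) ≡ (-7, -145) mod (ℚ^×)²; places V = {2, 3, 5, 7, 11, 29, 41, 47, ∞}.
(a,b)_∞: sgn(-7)=−, sgn(-145)=−, so -1.
(a,b)_41: α=0, u≡15; β=-2, v≡14 (mod 41); (15|41)=-1, (14|41)=-1; sign (−1)^0·-1^-2·-1^0 = +1.
(a,b)_7: α=-1, u≡6; β=0, v≡1 (mod 7); (6|7)=-1, (1|7)=+1; sign (−1)^0·-1^0·+1^-1 = +1.
(a,b)_29: α=0, u≡4; β=3, v≡1 (mod 29); (4|29)=+1, (1|29)=+1; sign (−1)^0·+1^3·+1^0 = +1.
(a,b)_47: α=2, u≡19; β=6, v≡38 (mod 47); (19|47)=-1, (38|47)=-1; sign (−1)^0·-1^6·-1^2 = +1.
(a,b)_11: α=0, u≡9; β=-2, v≡3 (mod 11); (9|11)=+1, (3|11)=+1; sign (−1)^0·+1^-2·+1^0 = +1.
(a,b)_5: α=2, u≡2; β=7, v≡1 (mod 5); (2|5)=-1, (1|5)=+1; sign (−1)^0·-1^7·+1^2 = -1.
(a,b)_3: α=-2, u≡2; β=-6, v≡2 (mod 3); (2|3)=-1, (2|3)=-1; sign (−1)^0·-1^-6·-1^-2 = +1.
(a,b)_2: α=0, β=0; u≡1, v≡7 (mod 8); ε(u)ε(v)=0·1, αω(v)=0·0, βω(u)=0·0; sum ≡ 0  ⇒  +1.
Ram(-7, -145) = {5, ∞}; no ℚ_5-point on the conic.

[5, inf]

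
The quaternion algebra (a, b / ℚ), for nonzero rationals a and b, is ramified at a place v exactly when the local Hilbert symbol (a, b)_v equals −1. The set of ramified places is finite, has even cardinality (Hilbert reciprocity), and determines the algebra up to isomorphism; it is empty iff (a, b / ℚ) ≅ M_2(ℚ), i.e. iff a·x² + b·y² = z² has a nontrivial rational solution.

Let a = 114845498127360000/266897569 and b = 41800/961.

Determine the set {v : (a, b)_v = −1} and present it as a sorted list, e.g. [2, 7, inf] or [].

[7, 11, 13, 19]

(a, b) ≡ (114114, 418) mod (ℚ^×)²; places V = {2, 3, 5, 7, 11, 13, 17, 19, 31, ∞}.
(a,b)_2: α=13, β=3; u≡1, v≡1 (mod 8); ε(u)ε(v)=0·0, αω(v)=13·0, βω(u)=3·0; sum ≡ 0  ⇒  +1.
(a,b)_17: α=-2, u≡11; β=0, v≡11 (mod 17); (11|17)=-1, (11|17)=-1; sign (−1)^0·-1^0·-1^-2 = +1.
(a,b)_7: α=1, u≡3; β=0, v≡5 (mod 7); (3|7)=-1, (5|7)=-1; sign (−1)^0·-1^0·-1^1 = -1.
(a,b)_19: α=3, u≡15; β=1, v≡10 (mod 19); (15|19)=-1, (10|19)=-1; sign (−1)^1·-1^1·-1^3 = -1.
(a,b)_3: α=3, u≡1; β=0, v≡1 (mod 3); (1|3)=+1, (1|3)=+1; sign (−1)^0·+1^0·+1^3 = +1.
(a,b)_11: α=3, u≡3; β=1, v≡4 (mod 11); (3|11)=+1, (4|11)=+1; sign (−1)^1·+1^1·+1^3 = -1.
(a,b)_31: α=-4, u≡15; β=-2, v≡12 (mod 31); (15|31)=-1, (12|31)=-1; sign (−1)^0·-1^-2·-1^-4 = +1.
(a,b)_13: α=1, u≡9; β=0, v≡8 (mod 13); (9|13)=+1, (8|13)=-1; sign (−1)^0·+1^0·-1^1 = -1.
(a,b)_∞: sgn(114114)=+, sgn(418)=+, so +1.
(a,b)_5: α=4, u≡4; β=2, v≡2 (mod 5); (4|5)=+1, (2|5)=-1; sign (−1)^0·+1^2·-1^4 = +1.
(114114, 418 / ℚ) ramifies at {7, 11, 13, 19}: a division algebra.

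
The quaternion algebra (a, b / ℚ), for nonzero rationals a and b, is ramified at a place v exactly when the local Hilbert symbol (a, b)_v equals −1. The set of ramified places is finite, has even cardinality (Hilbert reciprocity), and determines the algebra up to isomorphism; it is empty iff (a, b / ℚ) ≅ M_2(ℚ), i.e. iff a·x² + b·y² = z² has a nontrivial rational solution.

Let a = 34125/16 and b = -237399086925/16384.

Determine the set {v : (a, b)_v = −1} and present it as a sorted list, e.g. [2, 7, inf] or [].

(a, b) ≡ (1365, -13) mod (ℚ^×)²; places V = {2, 3, 5, 7, 11, 13, ∞}.
(a,b)_5: α=3, u≡3; β=2, v≡2 (mod 5); (3|5)=-1, (2|5)=-1; sign (−1)^0·-1^2·-1^3 = -1.
(a,b)_∞: sgn(1365)=+, sgn(-13)=−, so +1.
(a,b)_11: α=0, u≡5; β=2, v≡5 (mod 11); (5|11)=+1, (5|11)=+1; sign (−1)^0·+1^2·+1^0 = +1.
(a,b)_2: α=-4, β=-14; u≡5, v≡3 (mod 8); ε(u)ε(v)=0·1, αω(v)=-4·1, βω(u)=-14·1; sum ≡ 0  ⇒  +1.
(a,b)_3: α=1, u≡2; β=6, v≡2 (mod 3); (2|3)=-1, (2|3)=-1; sign (−1)^0·-1^6·-1^1 = -1.
(a,b)_13: α=1, u≡4; β=3, v≡10 (mod 13); (4|13)=+1, (10|13)=+1; sign (−1)^0·+1^3·+1^1 = +1.
(a,b)_7: α=1, u≡5; β=2, v≡2 (mod 7); (5|7)=-1, (2|7)=+1; sign (−1)^0·-1^2·+1^1 = +1.
|Ram(1365, -13)| = 2, even; anisotropic at {3, 5}.

[3, 5]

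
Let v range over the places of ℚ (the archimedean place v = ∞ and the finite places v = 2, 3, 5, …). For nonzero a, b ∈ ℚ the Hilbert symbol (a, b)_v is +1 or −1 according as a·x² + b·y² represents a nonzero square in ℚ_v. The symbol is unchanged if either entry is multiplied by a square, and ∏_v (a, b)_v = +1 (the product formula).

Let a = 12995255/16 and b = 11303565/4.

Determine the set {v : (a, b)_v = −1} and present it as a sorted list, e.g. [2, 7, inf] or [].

Mod squares: a ≡ 455, b ≡ 1365. Check v ∈ {∞, 2, 3, 5, 7, 13}.
v=7: a=7^1·(≡1), b=7^3·(≡5) mod 7; (1|7)=+1, (5|7)=-1; (−1)^{1·3·3}·(+1)^3·(-1)^1 = +1.
v=5: a=5^1·(≡1), b=5^1·(≡2) mod 5; (1|5)=+1, (2|5)=-1; (−1)^{1·1·2}·(+1)^1·(-1)^1 = -1.
v=2: v_2(a)=-4, v_2(b)=-2; units ≡ 7, 5 (mod 8); ε·ε+αω+βω = 1·0+-4·1+-2·0 ≡ 0  ⇒  (a,b)_2 = +1.
v=∞: 455 > 0 and 1365 > 0  ⇒  (a,b)_∞ = +1.
v=13: a=13^5·(≡3), b=13^3·(≡9) mod 13; (3|13)=+1, (9|13)=+1; (−1)^{5·3·6}·(+1)^3·(+1)^5 = +1.
v=3: a=3^0·(≡2), b=3^1·(≡2) mod 3; (2|3)=-1, (2|3)=-1; (−1)^{0·1·1}·(-1)^1·(-1)^0 = -1.
(455, 1365 / ℚ) ramifies at {3, 5}: a division algebra.

[3, 5]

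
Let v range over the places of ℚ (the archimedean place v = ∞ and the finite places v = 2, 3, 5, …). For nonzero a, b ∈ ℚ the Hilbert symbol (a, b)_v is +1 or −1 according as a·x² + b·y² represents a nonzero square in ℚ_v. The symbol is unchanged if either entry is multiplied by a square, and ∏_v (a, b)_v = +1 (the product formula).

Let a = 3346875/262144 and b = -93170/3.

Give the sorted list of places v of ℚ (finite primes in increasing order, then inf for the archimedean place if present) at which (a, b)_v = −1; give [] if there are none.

Mod squares: a ≡ 595, b ≡ -2310. Check v ∈ {∞, 2, 3, 5, 7, 11, 17}.
v=∞: 595 > 0 and -2310 < 0  ⇒  (a,b)_∞ = +1.
v=2: v_2(a)=-18, v_2(b)=1; units ≡ 3, 5 (mod 8); ε·ε+αω+βω = 1·0+-18·1+1·1 ≡ 1  ⇒  (a,b)_2 = -1.
v=5: a=5^5·(≡4), b=5^1·(≡2) mod 5; (4|5)=+1, (2|5)=-1; (−1)^{5·1·2}·(+1)^1·(-1)^5 = -1.
v=3: a=3^2·(≡1), b=3^-1·(≡1) mod 3; (1|3)=+1, (1|3)=+1; (−1)^{2·-1·1}·(+1)^-1·(+1)^2 = +1.
v=11: a=11^0·(≡5), b=11^3·(≡6) mod 11; (5|11)=+1, (6|11)=-1; (−1)^{0·3·5}·(+1)^3·(-1)^0 = +1.
v=17: a=17^1·(≡8), b=17^0·(≡8) mod 17; (8|17)=+1, (8|17)=+1; (−1)^{1·0·8}·(+1)^0·(+1)^1 = +1.
v=7: a=7^1·(≡4), b=7^1·(≡6) mod 7; (4|7)=+1, (6|7)=-1; (−1)^{1·1·3}·(+1)^1·(-1)^1 = +1.
Ram(595, -2310) = {2, 5}; no ℚ_2-point on the conic.

[2, 5]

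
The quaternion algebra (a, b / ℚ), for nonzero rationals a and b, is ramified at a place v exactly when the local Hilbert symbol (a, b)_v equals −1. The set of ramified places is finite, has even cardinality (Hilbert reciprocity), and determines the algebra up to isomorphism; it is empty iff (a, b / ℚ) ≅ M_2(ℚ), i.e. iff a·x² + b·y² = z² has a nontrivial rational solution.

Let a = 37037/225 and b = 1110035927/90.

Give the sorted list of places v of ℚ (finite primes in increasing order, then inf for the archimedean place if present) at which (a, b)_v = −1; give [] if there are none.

[2, 5, 11, 13, 17, 41]

Mod squares: a ≡ 37037, b ≡ 11100359270. Check v ∈ {∞, 2, 3, 5, 7, 11, 13, 17, 37, 41, 43}.
v=3: a=3^-2·(≡2), b=3^-2·(≡2) mod 3; (2|3)=-1, (2|3)=-1; (−1)^{-2·-2·1}·(-1)^-2·(-1)^-2 = +1.
v=5: a=5^-2·(≡3), b=5^-1·(≡4) mod 5; (3|5)=-1, (4|5)=+1; (−1)^{-2·-1·2}·(-1)^-1·(+1)^-2 = -1.
v=11: a=11^1·(≡9), b=11^1·(≡9) mod 11; (9|11)=+1, (9|11)=+1; (−1)^{1·1·5}·(+1)^1·(+1)^1 = -1.
v=37: a=37^1·(≡13), b=37^1·(≡14) mod 37; (13|37)=-1, (14|37)=-1; (−1)^{1·1·18}·(-1)^1·(-1)^1 = +1.
v=41: a=41^0·(≡13), b=41^1·(≡39) mod 41; (13|41)=-1, (39|41)=+1; (−1)^{0·1·20}·(-1)^1·(+1)^0 = -1.
v=2: v_2(a)=0, v_2(b)=-1; units ≡ 5, 3 (mod 8); ε·ε+αω+βω = 0·1+0·1+-1·1 ≡ 1  ⇒  (a,b)_2 = -1.
v=7: a=7^1·(≡6), b=7^1·(≡4) mod 7; (6|7)=-1, (4|7)=+1; (−1)^{1·1·3}·(-1)^1·(+1)^1 = +1.
v=∞: 37037 > 0 and 11100359270 > 0  ⇒  (a,b)_∞ = +1.
v=43: a=43^0·(≡10), b=43^1·(≡10) mod 43; (10|43)=+1, (10|43)=+1; (−1)^{0·1·21}·(+1)^1·(+1)^0 = +1.
v=17: a=17^0·(≡7), b=17^1·(≡6) mod 17; (7|17)=-1, (6|17)=-1; (−1)^{0·1·8}·(-1)^1·(-1)^0 = -1.
v=13: a=13^1·(≡7), b=13^1·(≡1) mod 13; (7|13)=-1, (1|13)=+1; (−1)^{1·1·6}·(-1)^1·(+1)^1 = -1.
|Ram(37037, 11100359270)| = 6, even; anisotropic at {2, 5, 11, 13, 17, 41}.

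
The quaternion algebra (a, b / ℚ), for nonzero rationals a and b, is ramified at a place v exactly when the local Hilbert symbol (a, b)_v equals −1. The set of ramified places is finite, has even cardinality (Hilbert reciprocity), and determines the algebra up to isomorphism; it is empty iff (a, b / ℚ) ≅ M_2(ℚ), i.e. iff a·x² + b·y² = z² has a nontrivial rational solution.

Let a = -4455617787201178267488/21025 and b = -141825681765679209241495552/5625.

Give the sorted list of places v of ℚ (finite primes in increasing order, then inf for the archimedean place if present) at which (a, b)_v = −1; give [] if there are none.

[2, 3, 37, inf]

Mod squares: a ≡ -130758, b ≡ -141778. Check v ∈ {∞, 2, 3, 5, 7, 11, 13, 19, 29, 31, 37, 41}.
v=29: a=29^-2·(≡19), b=29^0·(≡19) mod 29; (19|29)=-1, (19|29)=-1; (−1)^{-2·0·14}·(-1)^0·(-1)^-2 = +1.
v=37: a=37^1·(≡13), b=37^2·(≡15) mod 37; (13|37)=-1, (15|37)=-1; (−1)^{1·2·18}·(-1)^2·(-1)^1 = -1.
v=2: v_2(a)=5, v_2(b)=11; units ≡ 5, 7 (mod 8); ε·ε+αω+βω = 0·1+5·0+11·1 ≡ 1  ⇒  (a,b)_2 = -1.
v=3: a=3^3·(≡1), b=3^-2·(≡2) mod 3; (1|3)=+1, (2|3)=-1; (−1)^{3·-2·1}·(+1)^-2·(-1)^3 = -1.
v=13: a=13^2·(≡9), b=13^1·(≡1) mod 13; (9|13)=+1, (1|13)=+1; (−1)^{2·1·6}·(+1)^1·(+1)^2 = +1.
v=41: a=41^2·(≡33), b=41^1·(≡11) mod 41; (33|41)=+1, (11|41)=-1; (−1)^{2·1·20}·(+1)^1·(-1)^2 = +1.
v=11: a=11^0·(≡7), b=11^2·(≡4) mod 11; (7|11)=-1, (4|11)=+1; (−1)^{0·2·5}·(-1)^2·(+1)^0 = +1.
v=19: a=19^3·(≡15), b=19^5·(≡6) mod 19; (15|19)=-1, (6|19)=+1; (−1)^{3·5·9}·(-1)^5·(+1)^3 = +1.
v=∞: -130758 < 0 and -141778 < 0  ⇒  (a,b)_∞ = -1.
v=7: a=7^4·(≡2), b=7^3·(≡2) mod 7; (2|7)=+1, (2|7)=+1; (−1)^{4·3·3}·(+1)^3·(+1)^4 = +1.
v=31: a=31^3·(≡29), b=31^4·(≡9) mod 31; (29|31)=-1, (9|31)=+1; (−1)^{3·4·15}·(-1)^4·(+1)^3 = +1.
v=5: a=5^-2·(≡2), b=5^-4·(≡2) mod 5; (2|5)=-1, (2|5)=-1; (−1)^{-2·-4·2}·(-1)^-4·(-1)^-2 = +1.
|Ram(-130758, -141778)| = 4, even; anisotropic at {2, 3, 37, ∞}.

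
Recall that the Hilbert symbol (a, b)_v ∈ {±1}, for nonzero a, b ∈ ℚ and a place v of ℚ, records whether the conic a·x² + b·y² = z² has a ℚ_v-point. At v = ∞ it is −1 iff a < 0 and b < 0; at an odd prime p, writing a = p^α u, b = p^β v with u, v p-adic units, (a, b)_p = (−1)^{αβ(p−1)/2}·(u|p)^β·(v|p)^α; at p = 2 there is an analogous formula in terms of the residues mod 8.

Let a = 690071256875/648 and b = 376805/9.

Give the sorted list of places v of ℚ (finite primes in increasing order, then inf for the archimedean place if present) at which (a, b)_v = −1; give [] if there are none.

(a, b) ≡ (266662, 376805) mod (ℚ^×)²; places V = {2, 3, 5, 7, 11, 13, 17, 23, 31, ∞}.
(a,b)_5: α=4, u≡2; β=1, v≡4 (mod 5); (2|5)=-1, (4|5)=+1; sign (−1)^0·-1^1·+1^4 = -1.
(a,b)_3: α=-4, u≡1; β=-2, v≡2 (mod 3); (1|3)=+1, (2|3)=-1; sign (−1)^0·+1^-2·-1^-4 = +1.
(a,b)_17: α=1, u≡10; β=1, v≡11 (mod 17); (10|17)=-1, (11|17)=-1; sign (−1)^0·-1^1·-1^1 = +1.
(a,b)_∞: sgn(266662)=+, sgn(376805)=+, so +1.
(a,b)_11: α=1, u≡4; β=1, v≡5 (mod 11); (4|11)=+1, (5|11)=+1; sign (−1)^1·+1^1·+1^1 = -1.
(a,b)_2: α=-3, β=0; u≡3, v≡5 (mod 8); ε(u)ε(v)=1·0, αω(v)=-3·1, βω(u)=0·1; sum ≡ 1  ⇒  -1.
(a,b)_31: α=1, u≡12; β=1, v≡21 (mod 31); (12|31)=-1, (21|31)=-1; sign (−1)^1·-1^1·-1^1 = -1.
(a,b)_23: α=1, u≡1; β=0, v≡20 (mod 23); (1|23)=+1, (20|23)=-1; sign (−1)^0·+1^0·-1^1 = -1.
(a,b)_13: α=2, u≡11; β=1, v≡11 (mod 13); (11|13)=-1, (11|13)=-1; sign (−1)^0·-1^1·-1^2 = -1.
(a,b)_7: α=2, u≡1; β=0, v≡1 (mod 7); (1|7)=+1, (1|7)=+1; sign (−1)^0·+1^0·+1^2 = +1.
Ram(266662, 376805) = {2, 5, 11, 13, 23, 31}; no ℚ_2-point on the conic.

[2, 5, 11, 13, 23, 31]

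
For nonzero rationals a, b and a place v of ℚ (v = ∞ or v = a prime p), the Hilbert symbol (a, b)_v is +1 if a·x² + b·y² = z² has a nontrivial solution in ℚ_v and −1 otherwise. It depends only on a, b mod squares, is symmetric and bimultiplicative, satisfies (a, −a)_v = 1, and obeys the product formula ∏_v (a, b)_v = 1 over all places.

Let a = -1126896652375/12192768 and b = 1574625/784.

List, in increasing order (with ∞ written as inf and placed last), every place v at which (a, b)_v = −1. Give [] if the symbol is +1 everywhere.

[13, 17, 19, 23]

(a, b) ≡ (-4485, 62985) mod (ℚ^×)²; places V = {2, 3, 5, 7, 13, 17, 19, 23, ∞}.
(a,b)_5: α=3, u≡2; β=3, v≡3 (mod 5); (2|5)=-1, (3|5)=-1; sign (−1)^0·-1^3·-1^3 = +1.
(a,b)_∞: sgn(-4485)=−, sgn(62985)=+, so +1.
(a,b)_7: α=-2, u≡1; β=-2, v≡5 (mod 7); (1|7)=+1, (5|7)=-1; sign (−1)^0·+1^-2·-1^-2 = +1.
(a,b)_3: α=-5, u≡2; β=1, v≡1 (mod 3); (2|3)=-1, (1|3)=+1; sign (−1)^1·-1^1·+1^-5 = +1.
(a,b)_19: α=2, u≡10; β=1, v≡7 (mod 19); (10|19)=-1, (7|19)=+1; sign (−1)^0·-1^1·+1^2 = -1.
(a,b)_17: α=4, u≡6; β=1, v≡13 (mod 17); (6|17)=-1, (13|17)=+1; sign (−1)^0·-1^1·+1^4 = -1.
(a,b)_2: α=-10, β=-4; u≡3, v≡1 (mod 8); ε(u)ε(v)=1·0, αω(v)=-10·0, βω(u)=-4·1; sum ≡ 0  ⇒  +1.
(a,b)_23: α=1, u≡13; β=0, v≡11 (mod 23); (13|23)=+1, (11|23)=-1; sign (−1)^0·+1^0·-1^1 = -1.
(a,b)_13: α=1, u≡5; β=1, v≡1 (mod 13); (5|13)=-1, (1|13)=+1; sign (−1)^0·-1^1·+1^1 = -1.
(-4485, 62985 / ℚ) ramifies at {13, 17, 19, 23}: a division algebra.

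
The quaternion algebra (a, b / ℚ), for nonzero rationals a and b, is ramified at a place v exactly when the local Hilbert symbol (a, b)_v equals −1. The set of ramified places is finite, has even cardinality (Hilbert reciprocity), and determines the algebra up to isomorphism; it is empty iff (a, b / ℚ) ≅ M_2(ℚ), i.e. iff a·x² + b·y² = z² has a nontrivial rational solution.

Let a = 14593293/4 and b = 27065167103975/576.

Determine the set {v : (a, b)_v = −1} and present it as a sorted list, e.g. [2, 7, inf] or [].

[13, 29]

(a, b) ≡ (1621477, 119) mod (ℚ^×)²; places V = {2, 3, 5, 7, 11, 13, 17, 23, 29, ∞}.
(a,b)_13: α=1, u≡6; β=2, v≡7 (mod 13); (6|13)=-1, (7|13)=-1; sign (−1)^0·-1^2·-1^1 = -1.
(a,b)_2: α=-2, β=-6; u≡5, v≡7 (mod 8); ε(u)ε(v)=0·1, αω(v)=-2·0, βω(u)=-6·1; sum ≡ 0  ⇒  +1.
(a,b)_17: α=1, u≡12; β=1, v≡12 (mod 17); (12|17)=-1, (12|17)=-1; sign (−1)^0·-1^1·-1^1 = +1.
(a,b)_29: α=1, u≡24; β=2, v≡26 (mod 29); (24|29)=+1, (26|29)=-1; sign (−1)^0·+1^2·-1^1 = -1.
(a,b)_3: α=2, u≡1; β=-2, v≡2 (mod 3); (1|3)=+1, (2|3)=-1; sign (−1)^0·+1^-2·-1^2 = +1.
(a,b)_11: α=1, u≡2; β=2, v≡3 (mod 11); (2|11)=-1, (3|11)=+1; sign (−1)^0·-1^2·+1^1 = +1.
(a,b)_23: α=1, u≡9; β=2, v≡1 (mod 23); (9|23)=+1, (1|23)=+1; sign (−1)^0·+1^2·+1^1 = +1.
(a,b)_5: α=0, u≡2; β=2, v≡4 (mod 5); (2|5)=-1, (4|5)=+1; sign (−1)^0·-1^2·+1^0 = +1.
(a,b)_∞: sgn(1621477)=+, sgn(119)=+, so +1.
(a,b)_7: α=0, u≡2; β=1, v≡6 (mod 7); (2|7)=+1, (6|7)=-1; sign (−1)^0·+1^1·-1^0 = +1.
|Ram(1621477, 119)| = 2, even; anisotropic at {13, 29}.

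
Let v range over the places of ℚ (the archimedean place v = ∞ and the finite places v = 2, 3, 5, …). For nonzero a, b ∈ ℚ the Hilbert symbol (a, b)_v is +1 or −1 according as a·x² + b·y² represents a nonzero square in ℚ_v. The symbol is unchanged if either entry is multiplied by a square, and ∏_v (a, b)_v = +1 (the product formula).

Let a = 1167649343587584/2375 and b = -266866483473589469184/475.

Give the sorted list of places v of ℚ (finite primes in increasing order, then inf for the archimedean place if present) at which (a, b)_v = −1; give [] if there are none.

(a, b) ≡ (2449955, -265639) mod (ℚ^×)²; places V = {2, 3, 5, 11, 13, 17, 19, 31, 37, 41, ∞}.
(a,b)_19: α=-1, u≡17; β=-1, v≡14 (mod 19); (17|19)=+1, (14|19)=-1; sign (−1)^1·+1^-1·-1^-1 = +1.
(a,b)_37: α=1, u≡24; β=2, v≡1 (mod 37); (24|37)=-1, (1|37)=+1; sign (−1)^0·-1^2·+1^1 = +1.
(a,b)_3: α=2, u≡2; β=2, v≡2 (mod 3); (2|3)=-1, (2|3)=-1; sign (−1)^0·-1^2·-1^2 = +1.
(a,b)_17: α=1, u≡14; β=2, v≡3 (mod 17); (14|17)=-1, (3|17)=-1; sign (−1)^0·-1^2·-1^1 = -1.
(a,b)_5: α=-3, u≡1; β=-2, v≡4 (mod 5); (1|5)=+1, (4|5)=+1; sign (−1)^0·+1^-2·+1^-3 = +1.
(a,b)_2: α=8, β=18; u≡3, v≡1 (mod 8); ε(u)ε(v)=1·0, αω(v)=8·0, βω(u)=18·1; sum ≡ 0  ⇒  +1.
(a,b)_31: α=2, u≡19; β=1, v≡19 (mod 31); (19|31)=+1, (19|31)=+1; sign (−1)^0·+1^1·+1^2 = +1.
(a,b)_∞: sgn(2449955)=+, sgn(-265639)=−, so +1.
(a,b)_11: α=2, u≡7; β=3, v≡2 (mod 11); (7|11)=-1, (2|11)=-1; sign (−1)^0·-1^3·-1^2 = -1.
(a,b)_41: α=1, u≡37; β=1, v≡21 (mod 41); (37|41)=+1, (21|41)=+1; sign (−1)^0·+1^1·+1^1 = +1.
(a,b)_13: α=2, u≡4; β=2, v≡10 (mod 13); (4|13)=+1, (10|13)=+1; sign (−1)^0·+1^2·+1^2 = +1.
Ram(2449955, -265639) = {11, 17}; no ℚ_11-point on the conic.

[11, 17]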